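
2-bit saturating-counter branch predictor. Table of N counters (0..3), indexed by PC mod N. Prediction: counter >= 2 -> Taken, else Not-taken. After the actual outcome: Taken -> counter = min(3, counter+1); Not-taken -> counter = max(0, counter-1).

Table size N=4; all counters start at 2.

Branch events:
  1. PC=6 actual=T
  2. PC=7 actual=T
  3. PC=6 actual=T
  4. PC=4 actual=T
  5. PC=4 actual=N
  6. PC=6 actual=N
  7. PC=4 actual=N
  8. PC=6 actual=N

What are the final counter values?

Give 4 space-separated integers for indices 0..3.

Ev 1: PC=6 idx=2 pred=T actual=T -> ctr[2]=3
Ev 2: PC=7 idx=3 pred=T actual=T -> ctr[3]=3
Ev 3: PC=6 idx=2 pred=T actual=T -> ctr[2]=3
Ev 4: PC=4 idx=0 pred=T actual=T -> ctr[0]=3
Ev 5: PC=4 idx=0 pred=T actual=N -> ctr[0]=2
Ev 6: PC=6 idx=2 pred=T actual=N -> ctr[2]=2
Ev 7: PC=4 idx=0 pred=T actual=N -> ctr[0]=1
Ev 8: PC=6 idx=2 pred=T actual=N -> ctr[2]=1

Answer: 1 2 1 3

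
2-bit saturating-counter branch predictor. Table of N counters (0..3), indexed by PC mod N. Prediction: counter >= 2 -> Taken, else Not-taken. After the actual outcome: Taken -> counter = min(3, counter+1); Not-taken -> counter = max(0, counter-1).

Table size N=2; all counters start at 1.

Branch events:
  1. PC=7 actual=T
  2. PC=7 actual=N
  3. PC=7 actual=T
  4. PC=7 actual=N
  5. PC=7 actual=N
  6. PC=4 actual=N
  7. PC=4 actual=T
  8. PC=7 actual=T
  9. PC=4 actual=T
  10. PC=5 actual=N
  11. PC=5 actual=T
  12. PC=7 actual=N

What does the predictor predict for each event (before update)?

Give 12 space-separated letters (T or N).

Answer: N T N T N N N N N N N N

Derivation:
Ev 1: PC=7 idx=1 pred=N actual=T -> ctr[1]=2
Ev 2: PC=7 idx=1 pred=T actual=N -> ctr[1]=1
Ev 3: PC=7 idx=1 pred=N actual=T -> ctr[1]=2
Ev 4: PC=7 idx=1 pred=T actual=N -> ctr[1]=1
Ev 5: PC=7 idx=1 pred=N actual=N -> ctr[1]=0
Ev 6: PC=4 idx=0 pred=N actual=N -> ctr[0]=0
Ev 7: PC=4 idx=0 pred=N actual=T -> ctr[0]=1
Ev 8: PC=7 idx=1 pred=N actual=T -> ctr[1]=1
Ev 9: PC=4 idx=0 pred=N actual=T -> ctr[0]=2
Ev 10: PC=5 idx=1 pred=N actual=N -> ctr[1]=0
Ev 11: PC=5 idx=1 pred=N actual=T -> ctr[1]=1
Ev 12: PC=7 idx=1 pred=N actual=N -> ctr[1]=0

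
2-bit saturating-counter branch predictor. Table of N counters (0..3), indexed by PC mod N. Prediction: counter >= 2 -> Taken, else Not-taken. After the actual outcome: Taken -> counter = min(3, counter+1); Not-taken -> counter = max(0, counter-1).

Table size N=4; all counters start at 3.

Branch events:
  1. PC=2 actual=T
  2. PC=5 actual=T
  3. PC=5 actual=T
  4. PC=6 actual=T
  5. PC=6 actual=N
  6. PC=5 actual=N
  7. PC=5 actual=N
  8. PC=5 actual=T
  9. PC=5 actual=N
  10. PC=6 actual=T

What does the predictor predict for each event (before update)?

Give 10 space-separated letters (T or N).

Ev 1: PC=2 idx=2 pred=T actual=T -> ctr[2]=3
Ev 2: PC=5 idx=1 pred=T actual=T -> ctr[1]=3
Ev 3: PC=5 idx=1 pred=T actual=T -> ctr[1]=3
Ev 4: PC=6 idx=2 pred=T actual=T -> ctr[2]=3
Ev 5: PC=6 idx=2 pred=T actual=N -> ctr[2]=2
Ev 6: PC=5 idx=1 pred=T actual=N -> ctr[1]=2
Ev 7: PC=5 idx=1 pred=T actual=N -> ctr[1]=1
Ev 8: PC=5 idx=1 pred=N actual=T -> ctr[1]=2
Ev 9: PC=5 idx=1 pred=T actual=N -> ctr[1]=1
Ev 10: PC=6 idx=2 pred=T actual=T -> ctr[2]=3

Answer: T T T T T T T N T T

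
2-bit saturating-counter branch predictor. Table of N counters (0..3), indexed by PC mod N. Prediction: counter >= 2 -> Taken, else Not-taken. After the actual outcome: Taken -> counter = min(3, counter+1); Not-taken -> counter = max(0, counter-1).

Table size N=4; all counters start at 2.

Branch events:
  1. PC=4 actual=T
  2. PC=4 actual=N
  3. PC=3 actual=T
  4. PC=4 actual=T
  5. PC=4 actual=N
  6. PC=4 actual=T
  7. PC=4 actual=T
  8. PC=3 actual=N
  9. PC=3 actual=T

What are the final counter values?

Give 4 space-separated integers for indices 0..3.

Answer: 3 2 2 3

Derivation:
Ev 1: PC=4 idx=0 pred=T actual=T -> ctr[0]=3
Ev 2: PC=4 idx=0 pred=T actual=N -> ctr[0]=2
Ev 3: PC=3 idx=3 pred=T actual=T -> ctr[3]=3
Ev 4: PC=4 idx=0 pred=T actual=T -> ctr[0]=3
Ev 5: PC=4 idx=0 pred=T actual=N -> ctr[0]=2
Ev 6: PC=4 idx=0 pred=T actual=T -> ctr[0]=3
Ev 7: PC=4 idx=0 pred=T actual=T -> ctr[0]=3
Ev 8: PC=3 idx=3 pred=T actual=N -> ctr[3]=2
Ev 9: PC=3 idx=3 pred=T actual=T -> ctr[3]=3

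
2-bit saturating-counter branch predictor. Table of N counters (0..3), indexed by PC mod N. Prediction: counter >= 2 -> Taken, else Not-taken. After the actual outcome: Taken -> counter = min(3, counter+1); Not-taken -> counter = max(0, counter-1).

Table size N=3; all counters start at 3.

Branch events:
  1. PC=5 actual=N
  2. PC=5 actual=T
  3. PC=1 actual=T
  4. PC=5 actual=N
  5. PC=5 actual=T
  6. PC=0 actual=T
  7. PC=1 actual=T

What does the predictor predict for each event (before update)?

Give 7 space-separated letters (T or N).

Ev 1: PC=5 idx=2 pred=T actual=N -> ctr[2]=2
Ev 2: PC=5 idx=2 pred=T actual=T -> ctr[2]=3
Ev 3: PC=1 idx=1 pred=T actual=T -> ctr[1]=3
Ev 4: PC=5 idx=2 pred=T actual=N -> ctr[2]=2
Ev 5: PC=5 idx=2 pred=T actual=T -> ctr[2]=3
Ev 6: PC=0 idx=0 pred=T actual=T -> ctr[0]=3
Ev 7: PC=1 idx=1 pred=T actual=T -> ctr[1]=3

Answer: T T T T T T T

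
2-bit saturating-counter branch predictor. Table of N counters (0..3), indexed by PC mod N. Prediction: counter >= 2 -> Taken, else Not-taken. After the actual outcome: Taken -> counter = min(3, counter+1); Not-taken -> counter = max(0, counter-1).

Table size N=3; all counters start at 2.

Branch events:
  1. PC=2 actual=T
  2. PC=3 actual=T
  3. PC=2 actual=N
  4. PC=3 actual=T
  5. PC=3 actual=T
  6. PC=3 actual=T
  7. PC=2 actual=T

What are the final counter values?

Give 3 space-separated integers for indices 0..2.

Ev 1: PC=2 idx=2 pred=T actual=T -> ctr[2]=3
Ev 2: PC=3 idx=0 pred=T actual=T -> ctr[0]=3
Ev 3: PC=2 idx=2 pred=T actual=N -> ctr[2]=2
Ev 4: PC=3 idx=0 pred=T actual=T -> ctr[0]=3
Ev 5: PC=3 idx=0 pred=T actual=T -> ctr[0]=3
Ev 6: PC=3 idx=0 pred=T actual=T -> ctr[0]=3
Ev 7: PC=2 idx=2 pred=T actual=T -> ctr[2]=3

Answer: 3 2 3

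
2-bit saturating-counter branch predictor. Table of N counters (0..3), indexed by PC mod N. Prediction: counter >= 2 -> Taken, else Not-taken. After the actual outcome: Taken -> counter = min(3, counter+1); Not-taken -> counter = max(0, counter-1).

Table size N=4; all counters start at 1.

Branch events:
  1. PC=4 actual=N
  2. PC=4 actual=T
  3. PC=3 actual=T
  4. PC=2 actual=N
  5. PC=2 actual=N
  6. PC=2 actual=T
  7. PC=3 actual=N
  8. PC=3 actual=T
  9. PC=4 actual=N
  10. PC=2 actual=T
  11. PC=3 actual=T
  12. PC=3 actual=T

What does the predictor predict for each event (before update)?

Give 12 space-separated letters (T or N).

Ev 1: PC=4 idx=0 pred=N actual=N -> ctr[0]=0
Ev 2: PC=4 idx=0 pred=N actual=T -> ctr[0]=1
Ev 3: PC=3 idx=3 pred=N actual=T -> ctr[3]=2
Ev 4: PC=2 idx=2 pred=N actual=N -> ctr[2]=0
Ev 5: PC=2 idx=2 pred=N actual=N -> ctr[2]=0
Ev 6: PC=2 idx=2 pred=N actual=T -> ctr[2]=1
Ev 7: PC=3 idx=3 pred=T actual=N -> ctr[3]=1
Ev 8: PC=3 idx=3 pred=N actual=T -> ctr[3]=2
Ev 9: PC=4 idx=0 pred=N actual=N -> ctr[0]=0
Ev 10: PC=2 idx=2 pred=N actual=T -> ctr[2]=2
Ev 11: PC=3 idx=3 pred=T actual=T -> ctr[3]=3
Ev 12: PC=3 idx=3 pred=T actual=T -> ctr[3]=3

Answer: N N N N N N T N N N T T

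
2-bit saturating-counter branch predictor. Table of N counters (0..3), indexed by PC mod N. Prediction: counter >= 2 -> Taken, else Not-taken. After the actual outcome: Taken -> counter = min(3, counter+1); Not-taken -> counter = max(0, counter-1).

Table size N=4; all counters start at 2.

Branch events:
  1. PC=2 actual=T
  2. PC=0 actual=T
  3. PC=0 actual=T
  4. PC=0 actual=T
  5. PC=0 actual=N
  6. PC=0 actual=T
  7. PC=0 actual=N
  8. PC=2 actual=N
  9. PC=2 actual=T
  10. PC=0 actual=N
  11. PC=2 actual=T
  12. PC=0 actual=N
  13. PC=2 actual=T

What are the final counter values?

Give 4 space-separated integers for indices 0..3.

Answer: 0 2 3 2

Derivation:
Ev 1: PC=2 idx=2 pred=T actual=T -> ctr[2]=3
Ev 2: PC=0 idx=0 pred=T actual=T -> ctr[0]=3
Ev 3: PC=0 idx=0 pred=T actual=T -> ctr[0]=3
Ev 4: PC=0 idx=0 pred=T actual=T -> ctr[0]=3
Ev 5: PC=0 idx=0 pred=T actual=N -> ctr[0]=2
Ev 6: PC=0 idx=0 pred=T actual=T -> ctr[0]=3
Ev 7: PC=0 idx=0 pred=T actual=N -> ctr[0]=2
Ev 8: PC=2 idx=2 pred=T actual=N -> ctr[2]=2
Ev 9: PC=2 idx=2 pred=T actual=T -> ctr[2]=3
Ev 10: PC=0 idx=0 pred=T actual=N -> ctr[0]=1
Ev 11: PC=2 idx=2 pred=T actual=T -> ctr[2]=3
Ev 12: PC=0 idx=0 pred=N actual=N -> ctr[0]=0
Ev 13: PC=2 idx=2 pred=T actual=T -> ctr[2]=3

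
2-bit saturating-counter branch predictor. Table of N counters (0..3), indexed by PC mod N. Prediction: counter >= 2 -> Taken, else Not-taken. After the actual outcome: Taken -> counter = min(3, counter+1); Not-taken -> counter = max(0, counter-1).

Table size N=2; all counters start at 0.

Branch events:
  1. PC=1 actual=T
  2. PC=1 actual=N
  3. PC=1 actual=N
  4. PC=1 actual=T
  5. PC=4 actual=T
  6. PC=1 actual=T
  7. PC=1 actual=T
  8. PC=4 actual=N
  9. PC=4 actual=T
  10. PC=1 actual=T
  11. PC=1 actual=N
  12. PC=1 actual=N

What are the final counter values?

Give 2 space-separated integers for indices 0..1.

Ev 1: PC=1 idx=1 pred=N actual=T -> ctr[1]=1
Ev 2: PC=1 idx=1 pred=N actual=N -> ctr[1]=0
Ev 3: PC=1 idx=1 pred=N actual=N -> ctr[1]=0
Ev 4: PC=1 idx=1 pred=N actual=T -> ctr[1]=1
Ev 5: PC=4 idx=0 pred=N actual=T -> ctr[0]=1
Ev 6: PC=1 idx=1 pred=N actual=T -> ctr[1]=2
Ev 7: PC=1 idx=1 pred=T actual=T -> ctr[1]=3
Ev 8: PC=4 idx=0 pred=N actual=N -> ctr[0]=0
Ev 9: PC=4 idx=0 pred=N actual=T -> ctr[0]=1
Ev 10: PC=1 idx=1 pred=T actual=T -> ctr[1]=3
Ev 11: PC=1 idx=1 pred=T actual=N -> ctr[1]=2
Ev 12: PC=1 idx=1 pred=T actual=N -> ctr[1]=1

Answer: 1 1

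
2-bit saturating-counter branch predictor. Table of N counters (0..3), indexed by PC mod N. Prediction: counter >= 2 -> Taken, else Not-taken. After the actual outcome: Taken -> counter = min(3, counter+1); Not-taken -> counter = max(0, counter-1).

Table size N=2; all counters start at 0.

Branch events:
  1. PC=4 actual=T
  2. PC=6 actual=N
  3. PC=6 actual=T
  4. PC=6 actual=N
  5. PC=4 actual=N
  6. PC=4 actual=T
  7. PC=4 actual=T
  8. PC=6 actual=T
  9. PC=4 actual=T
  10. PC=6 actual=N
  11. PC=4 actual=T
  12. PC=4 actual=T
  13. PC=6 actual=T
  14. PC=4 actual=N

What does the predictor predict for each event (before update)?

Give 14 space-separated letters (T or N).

Ev 1: PC=4 idx=0 pred=N actual=T -> ctr[0]=1
Ev 2: PC=6 idx=0 pred=N actual=N -> ctr[0]=0
Ev 3: PC=6 idx=0 pred=N actual=T -> ctr[0]=1
Ev 4: PC=6 idx=0 pred=N actual=N -> ctr[0]=0
Ev 5: PC=4 idx=0 pred=N actual=N -> ctr[0]=0
Ev 6: PC=4 idx=0 pred=N actual=T -> ctr[0]=1
Ev 7: PC=4 idx=0 pred=N actual=T -> ctr[0]=2
Ev 8: PC=6 idx=0 pred=T actual=T -> ctr[0]=3
Ev 9: PC=4 idx=0 pred=T actual=T -> ctr[0]=3
Ev 10: PC=6 idx=0 pred=T actual=N -> ctr[0]=2
Ev 11: PC=4 idx=0 pred=T actual=T -> ctr[0]=3
Ev 12: PC=4 idx=0 pred=T actual=T -> ctr[0]=3
Ev 13: PC=6 idx=0 pred=T actual=T -> ctr[0]=3
Ev 14: PC=4 idx=0 pred=T actual=N -> ctr[0]=2

Answer: N N N N N N N T T T T T T T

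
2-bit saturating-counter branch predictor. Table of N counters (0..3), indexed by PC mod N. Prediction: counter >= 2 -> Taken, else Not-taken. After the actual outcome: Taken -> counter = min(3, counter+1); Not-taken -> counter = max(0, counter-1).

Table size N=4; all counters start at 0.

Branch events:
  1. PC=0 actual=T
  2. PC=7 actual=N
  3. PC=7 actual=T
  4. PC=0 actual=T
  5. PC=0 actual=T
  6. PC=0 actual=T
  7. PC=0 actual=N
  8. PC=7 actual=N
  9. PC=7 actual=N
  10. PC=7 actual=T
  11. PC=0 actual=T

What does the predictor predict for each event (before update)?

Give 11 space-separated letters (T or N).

Ev 1: PC=0 idx=0 pred=N actual=T -> ctr[0]=1
Ev 2: PC=7 idx=3 pred=N actual=N -> ctr[3]=0
Ev 3: PC=7 idx=3 pred=N actual=T -> ctr[3]=1
Ev 4: PC=0 idx=0 pred=N actual=T -> ctr[0]=2
Ev 5: PC=0 idx=0 pred=T actual=T -> ctr[0]=3
Ev 6: PC=0 idx=0 pred=T actual=T -> ctr[0]=3
Ev 7: PC=0 idx=0 pred=T actual=N -> ctr[0]=2
Ev 8: PC=7 idx=3 pred=N actual=N -> ctr[3]=0
Ev 9: PC=7 idx=3 pred=N actual=N -> ctr[3]=0
Ev 10: PC=7 idx=3 pred=N actual=T -> ctr[3]=1
Ev 11: PC=0 idx=0 pred=T actual=T -> ctr[0]=3

Answer: N N N N T T T N N N T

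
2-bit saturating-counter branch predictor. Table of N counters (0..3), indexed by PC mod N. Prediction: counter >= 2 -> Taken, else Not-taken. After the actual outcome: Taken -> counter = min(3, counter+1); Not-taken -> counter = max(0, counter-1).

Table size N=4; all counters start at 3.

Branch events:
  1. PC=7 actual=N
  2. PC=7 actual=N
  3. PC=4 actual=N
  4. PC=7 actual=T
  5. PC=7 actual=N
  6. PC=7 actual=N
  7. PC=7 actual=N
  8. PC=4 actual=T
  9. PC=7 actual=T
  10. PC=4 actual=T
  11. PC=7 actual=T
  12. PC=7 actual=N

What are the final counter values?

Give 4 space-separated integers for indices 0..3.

Answer: 3 3 3 1

Derivation:
Ev 1: PC=7 idx=3 pred=T actual=N -> ctr[3]=2
Ev 2: PC=7 idx=3 pred=T actual=N -> ctr[3]=1
Ev 3: PC=4 idx=0 pred=T actual=N -> ctr[0]=2
Ev 4: PC=7 idx=3 pred=N actual=T -> ctr[3]=2
Ev 5: PC=7 idx=3 pred=T actual=N -> ctr[3]=1
Ev 6: PC=7 idx=3 pred=N actual=N -> ctr[3]=0
Ev 7: PC=7 idx=3 pred=N actual=N -> ctr[3]=0
Ev 8: PC=4 idx=0 pred=T actual=T -> ctr[0]=3
Ev 9: PC=7 idx=3 pred=N actual=T -> ctr[3]=1
Ev 10: PC=4 idx=0 pred=T actual=T -> ctr[0]=3
Ev 11: PC=7 idx=3 pred=N actual=T -> ctr[3]=2
Ev 12: PC=7 idx=3 pred=T actual=N -> ctr[3]=1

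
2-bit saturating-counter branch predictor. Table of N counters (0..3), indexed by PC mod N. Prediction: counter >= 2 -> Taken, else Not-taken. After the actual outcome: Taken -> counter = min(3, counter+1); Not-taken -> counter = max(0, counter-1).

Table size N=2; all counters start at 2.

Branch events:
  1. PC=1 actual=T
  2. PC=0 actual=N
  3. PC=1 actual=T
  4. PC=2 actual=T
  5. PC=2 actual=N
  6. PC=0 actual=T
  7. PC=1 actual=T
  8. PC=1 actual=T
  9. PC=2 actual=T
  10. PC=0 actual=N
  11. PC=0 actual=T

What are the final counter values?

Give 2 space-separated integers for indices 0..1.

Ev 1: PC=1 idx=1 pred=T actual=T -> ctr[1]=3
Ev 2: PC=0 idx=0 pred=T actual=N -> ctr[0]=1
Ev 3: PC=1 idx=1 pred=T actual=T -> ctr[1]=3
Ev 4: PC=2 idx=0 pred=N actual=T -> ctr[0]=2
Ev 5: PC=2 idx=0 pred=T actual=N -> ctr[0]=1
Ev 6: PC=0 idx=0 pred=N actual=T -> ctr[0]=2
Ev 7: PC=1 idx=1 pred=T actual=T -> ctr[1]=3
Ev 8: PC=1 idx=1 pred=T actual=T -> ctr[1]=3
Ev 9: PC=2 idx=0 pred=T actual=T -> ctr[0]=3
Ev 10: PC=0 idx=0 pred=T actual=N -> ctr[0]=2
Ev 11: PC=0 idx=0 pred=T actual=T -> ctr[0]=3

Answer: 3 3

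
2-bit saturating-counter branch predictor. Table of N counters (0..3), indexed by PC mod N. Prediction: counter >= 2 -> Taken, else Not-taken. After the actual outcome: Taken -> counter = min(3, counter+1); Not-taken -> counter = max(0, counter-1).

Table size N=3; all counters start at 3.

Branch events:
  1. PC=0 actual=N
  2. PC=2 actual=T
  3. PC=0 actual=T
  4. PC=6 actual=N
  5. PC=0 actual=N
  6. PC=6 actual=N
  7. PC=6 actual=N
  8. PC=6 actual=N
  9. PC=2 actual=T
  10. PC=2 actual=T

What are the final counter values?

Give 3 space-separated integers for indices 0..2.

Answer: 0 3 3

Derivation:
Ev 1: PC=0 idx=0 pred=T actual=N -> ctr[0]=2
Ev 2: PC=2 idx=2 pred=T actual=T -> ctr[2]=3
Ev 3: PC=0 idx=0 pred=T actual=T -> ctr[0]=3
Ev 4: PC=6 idx=0 pred=T actual=N -> ctr[0]=2
Ev 5: PC=0 idx=0 pred=T actual=N -> ctr[0]=1
Ev 6: PC=6 idx=0 pred=N actual=N -> ctr[0]=0
Ev 7: PC=6 idx=0 pred=N actual=N -> ctr[0]=0
Ev 8: PC=6 idx=0 pred=N actual=N -> ctr[0]=0
Ev 9: PC=2 idx=2 pred=T actual=T -> ctr[2]=3
Ev 10: PC=2 idx=2 pred=T actual=T -> ctr[2]=3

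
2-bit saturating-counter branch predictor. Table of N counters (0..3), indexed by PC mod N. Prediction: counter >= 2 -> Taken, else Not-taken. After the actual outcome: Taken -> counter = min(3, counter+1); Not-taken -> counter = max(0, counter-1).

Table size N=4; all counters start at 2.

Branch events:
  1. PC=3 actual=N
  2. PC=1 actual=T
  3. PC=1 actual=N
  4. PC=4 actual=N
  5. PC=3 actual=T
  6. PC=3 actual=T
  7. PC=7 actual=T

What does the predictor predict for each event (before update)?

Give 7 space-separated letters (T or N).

Answer: T T T T N T T

Derivation:
Ev 1: PC=3 idx=3 pred=T actual=N -> ctr[3]=1
Ev 2: PC=1 idx=1 pred=T actual=T -> ctr[1]=3
Ev 3: PC=1 idx=1 pred=T actual=N -> ctr[1]=2
Ev 4: PC=4 idx=0 pred=T actual=N -> ctr[0]=1
Ev 5: PC=3 idx=3 pred=N actual=T -> ctr[3]=2
Ev 6: PC=3 idx=3 pred=T actual=T -> ctr[3]=3
Ev 7: PC=7 idx=3 pred=T actual=T -> ctr[3]=3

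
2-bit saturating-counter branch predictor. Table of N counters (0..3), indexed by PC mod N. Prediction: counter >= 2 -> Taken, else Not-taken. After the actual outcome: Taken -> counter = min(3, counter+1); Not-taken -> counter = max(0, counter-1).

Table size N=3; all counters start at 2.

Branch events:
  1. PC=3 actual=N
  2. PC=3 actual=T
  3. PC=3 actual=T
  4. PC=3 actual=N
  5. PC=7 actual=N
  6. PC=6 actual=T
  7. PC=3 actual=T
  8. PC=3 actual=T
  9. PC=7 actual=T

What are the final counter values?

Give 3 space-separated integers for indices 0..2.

Answer: 3 2 2

Derivation:
Ev 1: PC=3 idx=0 pred=T actual=N -> ctr[0]=1
Ev 2: PC=3 idx=0 pred=N actual=T -> ctr[0]=2
Ev 3: PC=3 idx=0 pred=T actual=T -> ctr[0]=3
Ev 4: PC=3 idx=0 pred=T actual=N -> ctr[0]=2
Ev 5: PC=7 idx=1 pred=T actual=N -> ctr[1]=1
Ev 6: PC=6 idx=0 pred=T actual=T -> ctr[0]=3
Ev 7: PC=3 idx=0 pred=T actual=T -> ctr[0]=3
Ev 8: PC=3 idx=0 pred=T actual=T -> ctr[0]=3
Ev 9: PC=7 idx=1 pred=N actual=T -> ctr[1]=2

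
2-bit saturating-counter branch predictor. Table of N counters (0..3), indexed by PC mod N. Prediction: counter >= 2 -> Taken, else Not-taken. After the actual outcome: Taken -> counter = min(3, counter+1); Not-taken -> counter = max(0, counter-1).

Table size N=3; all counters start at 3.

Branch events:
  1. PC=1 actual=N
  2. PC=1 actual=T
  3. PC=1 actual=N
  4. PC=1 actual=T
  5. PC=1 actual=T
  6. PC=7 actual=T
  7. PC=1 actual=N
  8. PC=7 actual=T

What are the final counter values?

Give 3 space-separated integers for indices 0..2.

Ev 1: PC=1 idx=1 pred=T actual=N -> ctr[1]=2
Ev 2: PC=1 idx=1 pred=T actual=T -> ctr[1]=3
Ev 3: PC=1 idx=1 pred=T actual=N -> ctr[1]=2
Ev 4: PC=1 idx=1 pred=T actual=T -> ctr[1]=3
Ev 5: PC=1 idx=1 pred=T actual=T -> ctr[1]=3
Ev 6: PC=7 idx=1 pred=T actual=T -> ctr[1]=3
Ev 7: PC=1 idx=1 pred=T actual=N -> ctr[1]=2
Ev 8: PC=7 idx=1 pred=T actual=T -> ctr[1]=3

Answer: 3 3 3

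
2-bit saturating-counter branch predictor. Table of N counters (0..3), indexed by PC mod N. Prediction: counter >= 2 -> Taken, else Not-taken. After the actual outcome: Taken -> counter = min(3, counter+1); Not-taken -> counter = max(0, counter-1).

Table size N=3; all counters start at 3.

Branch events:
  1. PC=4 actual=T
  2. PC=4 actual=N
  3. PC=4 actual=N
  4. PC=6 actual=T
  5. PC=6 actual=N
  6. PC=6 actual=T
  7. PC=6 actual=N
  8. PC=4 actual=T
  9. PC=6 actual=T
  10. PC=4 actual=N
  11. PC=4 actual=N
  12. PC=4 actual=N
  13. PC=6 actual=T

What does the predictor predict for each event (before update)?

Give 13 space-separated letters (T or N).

Answer: T T T T T T T N T T N N T

Derivation:
Ev 1: PC=4 idx=1 pred=T actual=T -> ctr[1]=3
Ev 2: PC=4 idx=1 pred=T actual=N -> ctr[1]=2
Ev 3: PC=4 idx=1 pred=T actual=N -> ctr[1]=1
Ev 4: PC=6 idx=0 pred=T actual=T -> ctr[0]=3
Ev 5: PC=6 idx=0 pred=T actual=N -> ctr[0]=2
Ev 6: PC=6 idx=0 pred=T actual=T -> ctr[0]=3
Ev 7: PC=6 idx=0 pred=T actual=N -> ctr[0]=2
Ev 8: PC=4 idx=1 pred=N actual=T -> ctr[1]=2
Ev 9: PC=6 idx=0 pred=T actual=T -> ctr[0]=3
Ev 10: PC=4 idx=1 pred=T actual=N -> ctr[1]=1
Ev 11: PC=4 idx=1 pred=N actual=N -> ctr[1]=0
Ev 12: PC=4 idx=1 pred=N actual=N -> ctr[1]=0
Ev 13: PC=6 idx=0 pred=T actual=T -> ctr[0]=3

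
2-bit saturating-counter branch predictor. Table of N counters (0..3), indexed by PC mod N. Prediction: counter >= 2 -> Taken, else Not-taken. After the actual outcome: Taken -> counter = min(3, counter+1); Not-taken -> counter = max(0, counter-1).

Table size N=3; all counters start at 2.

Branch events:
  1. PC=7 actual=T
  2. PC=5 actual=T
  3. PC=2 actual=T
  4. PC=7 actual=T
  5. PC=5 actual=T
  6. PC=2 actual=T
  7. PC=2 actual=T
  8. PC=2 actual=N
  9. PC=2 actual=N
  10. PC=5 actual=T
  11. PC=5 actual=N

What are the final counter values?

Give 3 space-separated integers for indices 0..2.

Ev 1: PC=7 idx=1 pred=T actual=T -> ctr[1]=3
Ev 2: PC=5 idx=2 pred=T actual=T -> ctr[2]=3
Ev 3: PC=2 idx=2 pred=T actual=T -> ctr[2]=3
Ev 4: PC=7 idx=1 pred=T actual=T -> ctr[1]=3
Ev 5: PC=5 idx=2 pred=T actual=T -> ctr[2]=3
Ev 6: PC=2 idx=2 pred=T actual=T -> ctr[2]=3
Ev 7: PC=2 idx=2 pred=T actual=T -> ctr[2]=3
Ev 8: PC=2 idx=2 pred=T actual=N -> ctr[2]=2
Ev 9: PC=2 idx=2 pred=T actual=N -> ctr[2]=1
Ev 10: PC=5 idx=2 pred=N actual=T -> ctr[2]=2
Ev 11: PC=5 idx=2 pred=T actual=N -> ctr[2]=1

Answer: 2 3 1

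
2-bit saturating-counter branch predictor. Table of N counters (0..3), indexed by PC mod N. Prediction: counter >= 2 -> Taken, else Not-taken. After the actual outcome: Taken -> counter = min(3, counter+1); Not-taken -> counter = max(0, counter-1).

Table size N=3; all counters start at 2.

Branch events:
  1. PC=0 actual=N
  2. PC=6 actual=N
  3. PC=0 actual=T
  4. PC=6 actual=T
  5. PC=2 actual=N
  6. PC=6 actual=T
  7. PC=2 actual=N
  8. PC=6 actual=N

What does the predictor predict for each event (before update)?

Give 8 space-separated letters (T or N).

Ev 1: PC=0 idx=0 pred=T actual=N -> ctr[0]=1
Ev 2: PC=6 idx=0 pred=N actual=N -> ctr[0]=0
Ev 3: PC=0 idx=0 pred=N actual=T -> ctr[0]=1
Ev 4: PC=6 idx=0 pred=N actual=T -> ctr[0]=2
Ev 5: PC=2 idx=2 pred=T actual=N -> ctr[2]=1
Ev 6: PC=6 idx=0 pred=T actual=T -> ctr[0]=3
Ev 7: PC=2 idx=2 pred=N actual=N -> ctr[2]=0
Ev 8: PC=6 idx=0 pred=T actual=N -> ctr[0]=2

Answer: T N N N T T N T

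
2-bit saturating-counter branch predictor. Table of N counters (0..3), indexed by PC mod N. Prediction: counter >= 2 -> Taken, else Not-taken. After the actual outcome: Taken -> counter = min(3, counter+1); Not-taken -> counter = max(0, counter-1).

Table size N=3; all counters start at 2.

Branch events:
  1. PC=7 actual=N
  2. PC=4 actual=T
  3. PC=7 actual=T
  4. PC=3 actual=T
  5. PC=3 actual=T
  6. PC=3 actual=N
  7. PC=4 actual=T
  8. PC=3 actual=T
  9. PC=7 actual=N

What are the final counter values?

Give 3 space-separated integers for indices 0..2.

Answer: 3 2 2

Derivation:
Ev 1: PC=7 idx=1 pred=T actual=N -> ctr[1]=1
Ev 2: PC=4 idx=1 pred=N actual=T -> ctr[1]=2
Ev 3: PC=7 idx=1 pred=T actual=T -> ctr[1]=3
Ev 4: PC=3 idx=0 pred=T actual=T -> ctr[0]=3
Ev 5: PC=3 idx=0 pred=T actual=T -> ctr[0]=3
Ev 6: PC=3 idx=0 pred=T actual=N -> ctr[0]=2
Ev 7: PC=4 idx=1 pred=T actual=T -> ctr[1]=3
Ev 8: PC=3 idx=0 pred=T actual=T -> ctr[0]=3
Ev 9: PC=7 idx=1 pred=T actual=N -> ctr[1]=2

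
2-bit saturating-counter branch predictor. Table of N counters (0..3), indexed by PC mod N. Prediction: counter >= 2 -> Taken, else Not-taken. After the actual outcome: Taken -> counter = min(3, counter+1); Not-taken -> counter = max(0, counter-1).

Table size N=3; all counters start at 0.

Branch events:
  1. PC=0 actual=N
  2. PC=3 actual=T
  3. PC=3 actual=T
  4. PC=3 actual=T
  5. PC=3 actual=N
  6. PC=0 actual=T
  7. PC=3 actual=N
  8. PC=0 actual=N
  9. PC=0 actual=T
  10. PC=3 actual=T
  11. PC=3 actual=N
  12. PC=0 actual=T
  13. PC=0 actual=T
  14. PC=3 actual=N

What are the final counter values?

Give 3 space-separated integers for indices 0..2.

Ev 1: PC=0 idx=0 pred=N actual=N -> ctr[0]=0
Ev 2: PC=3 idx=0 pred=N actual=T -> ctr[0]=1
Ev 3: PC=3 idx=0 pred=N actual=T -> ctr[0]=2
Ev 4: PC=3 idx=0 pred=T actual=T -> ctr[0]=3
Ev 5: PC=3 idx=0 pred=T actual=N -> ctr[0]=2
Ev 6: PC=0 idx=0 pred=T actual=T -> ctr[0]=3
Ev 7: PC=3 idx=0 pred=T actual=N -> ctr[0]=2
Ev 8: PC=0 idx=0 pred=T actual=N -> ctr[0]=1
Ev 9: PC=0 idx=0 pred=N actual=T -> ctr[0]=2
Ev 10: PC=3 idx=0 pred=T actual=T -> ctr[0]=3
Ev 11: PC=3 idx=0 pred=T actual=N -> ctr[0]=2
Ev 12: PC=0 idx=0 pred=T actual=T -> ctr[0]=3
Ev 13: PC=0 idx=0 pred=T actual=T -> ctr[0]=3
Ev 14: PC=3 idx=0 pred=T actual=N -> ctr[0]=2

Answer: 2 0 0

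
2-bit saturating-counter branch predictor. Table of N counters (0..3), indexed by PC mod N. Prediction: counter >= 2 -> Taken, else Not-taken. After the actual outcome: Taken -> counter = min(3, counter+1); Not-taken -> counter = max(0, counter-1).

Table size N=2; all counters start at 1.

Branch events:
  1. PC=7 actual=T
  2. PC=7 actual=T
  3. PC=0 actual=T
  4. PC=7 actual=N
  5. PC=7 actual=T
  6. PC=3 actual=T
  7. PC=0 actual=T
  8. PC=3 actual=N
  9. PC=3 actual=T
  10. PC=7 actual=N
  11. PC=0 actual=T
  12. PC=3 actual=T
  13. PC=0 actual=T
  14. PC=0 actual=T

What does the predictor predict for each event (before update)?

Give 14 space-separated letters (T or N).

Answer: N T N T T T T T T T T T T T

Derivation:
Ev 1: PC=7 idx=1 pred=N actual=T -> ctr[1]=2
Ev 2: PC=7 idx=1 pred=T actual=T -> ctr[1]=3
Ev 3: PC=0 idx=0 pred=N actual=T -> ctr[0]=2
Ev 4: PC=7 idx=1 pred=T actual=N -> ctr[1]=2
Ev 5: PC=7 idx=1 pred=T actual=T -> ctr[1]=3
Ev 6: PC=3 idx=1 pred=T actual=T -> ctr[1]=3
Ev 7: PC=0 idx=0 pred=T actual=T -> ctr[0]=3
Ev 8: PC=3 idx=1 pred=T actual=N -> ctr[1]=2
Ev 9: PC=3 idx=1 pred=T actual=T -> ctr[1]=3
Ev 10: PC=7 idx=1 pred=T actual=N -> ctr[1]=2
Ev 11: PC=0 idx=0 pred=T actual=T -> ctr[0]=3
Ev 12: PC=3 idx=1 pred=T actual=T -> ctr[1]=3
Ev 13: PC=0 idx=0 pred=T actual=T -> ctr[0]=3
Ev 14: PC=0 idx=0 pred=T actual=T -> ctr[0]=3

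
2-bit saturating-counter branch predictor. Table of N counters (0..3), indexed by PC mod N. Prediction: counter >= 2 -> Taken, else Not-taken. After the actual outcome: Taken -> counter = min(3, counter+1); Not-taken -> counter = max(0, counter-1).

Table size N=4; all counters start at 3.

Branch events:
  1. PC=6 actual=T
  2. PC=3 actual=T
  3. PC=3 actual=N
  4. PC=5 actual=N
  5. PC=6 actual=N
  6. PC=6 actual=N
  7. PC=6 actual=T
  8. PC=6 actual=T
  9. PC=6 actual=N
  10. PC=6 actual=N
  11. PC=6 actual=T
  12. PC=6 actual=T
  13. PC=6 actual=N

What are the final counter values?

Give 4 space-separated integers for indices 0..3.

Answer: 3 2 2 2

Derivation:
Ev 1: PC=6 idx=2 pred=T actual=T -> ctr[2]=3
Ev 2: PC=3 idx=3 pred=T actual=T -> ctr[3]=3
Ev 3: PC=3 idx=3 pred=T actual=N -> ctr[3]=2
Ev 4: PC=5 idx=1 pred=T actual=N -> ctr[1]=2
Ev 5: PC=6 idx=2 pred=T actual=N -> ctr[2]=2
Ev 6: PC=6 idx=2 pred=T actual=N -> ctr[2]=1
Ev 7: PC=6 idx=2 pred=N actual=T -> ctr[2]=2
Ev 8: PC=6 idx=2 pred=T actual=T -> ctr[2]=3
Ev 9: PC=6 idx=2 pred=T actual=N -> ctr[2]=2
Ev 10: PC=6 idx=2 pred=T actual=N -> ctr[2]=1
Ev 11: PC=6 idx=2 pred=N actual=T -> ctr[2]=2
Ev 12: PC=6 idx=2 pred=T actual=T -> ctr[2]=3
Ev 13: PC=6 idx=2 pred=T actual=N -> ctr[2]=2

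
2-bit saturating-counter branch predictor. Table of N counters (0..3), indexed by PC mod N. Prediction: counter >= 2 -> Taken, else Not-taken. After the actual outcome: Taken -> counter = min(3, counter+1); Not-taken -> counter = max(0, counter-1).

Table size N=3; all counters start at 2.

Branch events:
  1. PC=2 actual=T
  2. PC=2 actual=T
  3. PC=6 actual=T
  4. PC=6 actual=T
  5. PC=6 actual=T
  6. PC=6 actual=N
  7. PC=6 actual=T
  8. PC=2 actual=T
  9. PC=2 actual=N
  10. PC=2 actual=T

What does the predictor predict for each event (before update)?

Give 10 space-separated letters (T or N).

Ev 1: PC=2 idx=2 pred=T actual=T -> ctr[2]=3
Ev 2: PC=2 idx=2 pred=T actual=T -> ctr[2]=3
Ev 3: PC=6 idx=0 pred=T actual=T -> ctr[0]=3
Ev 4: PC=6 idx=0 pred=T actual=T -> ctr[0]=3
Ev 5: PC=6 idx=0 pred=T actual=T -> ctr[0]=3
Ev 6: PC=6 idx=0 pred=T actual=N -> ctr[0]=2
Ev 7: PC=6 idx=0 pred=T actual=T -> ctr[0]=3
Ev 8: PC=2 idx=2 pred=T actual=T -> ctr[2]=3
Ev 9: PC=2 idx=2 pred=T actual=N -> ctr[2]=2
Ev 10: PC=2 idx=2 pred=T actual=T -> ctr[2]=3

Answer: T T T T T T T T T T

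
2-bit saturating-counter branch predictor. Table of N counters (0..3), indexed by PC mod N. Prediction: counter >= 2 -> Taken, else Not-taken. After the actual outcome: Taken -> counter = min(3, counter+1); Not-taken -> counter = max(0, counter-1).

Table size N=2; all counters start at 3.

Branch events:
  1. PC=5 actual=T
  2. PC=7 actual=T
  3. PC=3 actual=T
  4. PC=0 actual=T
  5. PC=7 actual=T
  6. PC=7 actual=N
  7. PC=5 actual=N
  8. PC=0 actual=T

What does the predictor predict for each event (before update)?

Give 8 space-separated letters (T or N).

Answer: T T T T T T T T

Derivation:
Ev 1: PC=5 idx=1 pred=T actual=T -> ctr[1]=3
Ev 2: PC=7 idx=1 pred=T actual=T -> ctr[1]=3
Ev 3: PC=3 idx=1 pred=T actual=T -> ctr[1]=3
Ev 4: PC=0 idx=0 pred=T actual=T -> ctr[0]=3
Ev 5: PC=7 idx=1 pred=T actual=T -> ctr[1]=3
Ev 6: PC=7 idx=1 pred=T actual=N -> ctr[1]=2
Ev 7: PC=5 idx=1 pred=T actual=N -> ctr[1]=1
Ev 8: PC=0 idx=0 pred=T actual=T -> ctr[0]=3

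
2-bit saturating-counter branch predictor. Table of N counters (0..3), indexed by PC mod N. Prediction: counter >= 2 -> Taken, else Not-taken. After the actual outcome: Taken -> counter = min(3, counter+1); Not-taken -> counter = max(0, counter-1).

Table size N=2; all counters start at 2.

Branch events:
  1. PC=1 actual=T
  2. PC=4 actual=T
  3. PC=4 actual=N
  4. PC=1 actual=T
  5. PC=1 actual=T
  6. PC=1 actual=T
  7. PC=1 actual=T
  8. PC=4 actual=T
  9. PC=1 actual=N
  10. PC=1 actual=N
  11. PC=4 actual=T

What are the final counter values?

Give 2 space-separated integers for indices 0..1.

Ev 1: PC=1 idx=1 pred=T actual=T -> ctr[1]=3
Ev 2: PC=4 idx=0 pred=T actual=T -> ctr[0]=3
Ev 3: PC=4 idx=0 pred=T actual=N -> ctr[0]=2
Ev 4: PC=1 idx=1 pred=T actual=T -> ctr[1]=3
Ev 5: PC=1 idx=1 pred=T actual=T -> ctr[1]=3
Ev 6: PC=1 idx=1 pred=T actual=T -> ctr[1]=3
Ev 7: PC=1 idx=1 pred=T actual=T -> ctr[1]=3
Ev 8: PC=4 idx=0 pred=T actual=T -> ctr[0]=3
Ev 9: PC=1 idx=1 pred=T actual=N -> ctr[1]=2
Ev 10: PC=1 idx=1 pred=T actual=N -> ctr[1]=1
Ev 11: PC=4 idx=0 pred=T actual=T -> ctr[0]=3

Answer: 3 1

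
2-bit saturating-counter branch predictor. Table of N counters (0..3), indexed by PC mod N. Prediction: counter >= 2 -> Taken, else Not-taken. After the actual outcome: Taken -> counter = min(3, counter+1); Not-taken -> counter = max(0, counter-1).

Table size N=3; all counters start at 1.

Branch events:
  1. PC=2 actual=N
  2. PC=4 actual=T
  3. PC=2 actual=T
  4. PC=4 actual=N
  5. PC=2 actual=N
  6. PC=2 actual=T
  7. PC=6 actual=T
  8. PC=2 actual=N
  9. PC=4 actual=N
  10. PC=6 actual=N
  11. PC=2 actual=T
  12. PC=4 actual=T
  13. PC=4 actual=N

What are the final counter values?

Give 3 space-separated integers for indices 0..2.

Ev 1: PC=2 idx=2 pred=N actual=N -> ctr[2]=0
Ev 2: PC=4 idx=1 pred=N actual=T -> ctr[1]=2
Ev 3: PC=2 idx=2 pred=N actual=T -> ctr[2]=1
Ev 4: PC=4 idx=1 pred=T actual=N -> ctr[1]=1
Ev 5: PC=2 idx=2 pred=N actual=N -> ctr[2]=0
Ev 6: PC=2 idx=2 pred=N actual=T -> ctr[2]=1
Ev 7: PC=6 idx=0 pred=N actual=T -> ctr[0]=2
Ev 8: PC=2 idx=2 pred=N actual=N -> ctr[2]=0
Ev 9: PC=4 idx=1 pred=N actual=N -> ctr[1]=0
Ev 10: PC=6 idx=0 pred=T actual=N -> ctr[0]=1
Ev 11: PC=2 idx=2 pred=N actual=T -> ctr[2]=1
Ev 12: PC=4 idx=1 pred=N actual=T -> ctr[1]=1
Ev 13: PC=4 idx=1 pred=N actual=N -> ctr[1]=0

Answer: 1 0 1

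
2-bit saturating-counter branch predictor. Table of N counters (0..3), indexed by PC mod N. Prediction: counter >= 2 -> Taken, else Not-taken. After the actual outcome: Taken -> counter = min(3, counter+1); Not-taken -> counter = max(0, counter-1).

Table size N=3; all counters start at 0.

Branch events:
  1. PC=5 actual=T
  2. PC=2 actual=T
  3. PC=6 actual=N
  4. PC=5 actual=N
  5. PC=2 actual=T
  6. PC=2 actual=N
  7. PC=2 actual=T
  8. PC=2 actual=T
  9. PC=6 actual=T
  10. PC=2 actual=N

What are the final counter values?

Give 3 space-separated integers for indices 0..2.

Ev 1: PC=5 idx=2 pred=N actual=T -> ctr[2]=1
Ev 2: PC=2 idx=2 pred=N actual=T -> ctr[2]=2
Ev 3: PC=6 idx=0 pred=N actual=N -> ctr[0]=0
Ev 4: PC=5 idx=2 pred=T actual=N -> ctr[2]=1
Ev 5: PC=2 idx=2 pred=N actual=T -> ctr[2]=2
Ev 6: PC=2 idx=2 pred=T actual=N -> ctr[2]=1
Ev 7: PC=2 idx=2 pred=N actual=T -> ctr[2]=2
Ev 8: PC=2 idx=2 pred=T actual=T -> ctr[2]=3
Ev 9: PC=6 idx=0 pred=N actual=T -> ctr[0]=1
Ev 10: PC=2 idx=2 pred=T actual=N -> ctr[2]=2

Answer: 1 0 2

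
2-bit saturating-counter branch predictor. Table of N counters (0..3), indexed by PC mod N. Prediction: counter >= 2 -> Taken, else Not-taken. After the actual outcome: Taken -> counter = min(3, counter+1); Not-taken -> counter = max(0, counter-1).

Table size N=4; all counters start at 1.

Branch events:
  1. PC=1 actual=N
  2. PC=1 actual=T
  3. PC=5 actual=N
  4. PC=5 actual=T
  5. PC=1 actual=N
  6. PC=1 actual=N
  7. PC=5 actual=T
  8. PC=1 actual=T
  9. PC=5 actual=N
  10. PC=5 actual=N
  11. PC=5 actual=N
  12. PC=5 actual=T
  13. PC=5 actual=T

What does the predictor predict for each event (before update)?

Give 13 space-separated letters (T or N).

Answer: N N N N N N N N T N N N N

Derivation:
Ev 1: PC=1 idx=1 pred=N actual=N -> ctr[1]=0
Ev 2: PC=1 idx=1 pred=N actual=T -> ctr[1]=1
Ev 3: PC=5 idx=1 pred=N actual=N -> ctr[1]=0
Ev 4: PC=5 idx=1 pred=N actual=T -> ctr[1]=1
Ev 5: PC=1 idx=1 pred=N actual=N -> ctr[1]=0
Ev 6: PC=1 idx=1 pred=N actual=N -> ctr[1]=0
Ev 7: PC=5 idx=1 pred=N actual=T -> ctr[1]=1
Ev 8: PC=1 idx=1 pred=N actual=T -> ctr[1]=2
Ev 9: PC=5 idx=1 pred=T actual=N -> ctr[1]=1
Ev 10: PC=5 idx=1 pred=N actual=N -> ctr[1]=0
Ev 11: PC=5 idx=1 pred=N actual=N -> ctr[1]=0
Ev 12: PC=5 idx=1 pred=N actual=T -> ctr[1]=1
Ev 13: PC=5 idx=1 pred=N actual=T -> ctr[1]=2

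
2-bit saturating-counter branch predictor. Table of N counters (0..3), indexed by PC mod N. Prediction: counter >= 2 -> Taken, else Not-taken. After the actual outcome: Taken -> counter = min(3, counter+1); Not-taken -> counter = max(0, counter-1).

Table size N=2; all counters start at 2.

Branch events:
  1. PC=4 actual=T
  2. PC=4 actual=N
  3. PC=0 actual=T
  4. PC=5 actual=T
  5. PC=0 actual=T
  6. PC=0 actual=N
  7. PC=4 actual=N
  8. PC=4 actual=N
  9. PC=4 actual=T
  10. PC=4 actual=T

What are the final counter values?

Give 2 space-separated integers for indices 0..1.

Ev 1: PC=4 idx=0 pred=T actual=T -> ctr[0]=3
Ev 2: PC=4 idx=0 pred=T actual=N -> ctr[0]=2
Ev 3: PC=0 idx=0 pred=T actual=T -> ctr[0]=3
Ev 4: PC=5 idx=1 pred=T actual=T -> ctr[1]=3
Ev 5: PC=0 idx=0 pred=T actual=T -> ctr[0]=3
Ev 6: PC=0 idx=0 pred=T actual=N -> ctr[0]=2
Ev 7: PC=4 idx=0 pred=T actual=N -> ctr[0]=1
Ev 8: PC=4 idx=0 pred=N actual=N -> ctr[0]=0
Ev 9: PC=4 idx=0 pred=N actual=T -> ctr[0]=1
Ev 10: PC=4 idx=0 pred=N actual=T -> ctr[0]=2

Answer: 2 3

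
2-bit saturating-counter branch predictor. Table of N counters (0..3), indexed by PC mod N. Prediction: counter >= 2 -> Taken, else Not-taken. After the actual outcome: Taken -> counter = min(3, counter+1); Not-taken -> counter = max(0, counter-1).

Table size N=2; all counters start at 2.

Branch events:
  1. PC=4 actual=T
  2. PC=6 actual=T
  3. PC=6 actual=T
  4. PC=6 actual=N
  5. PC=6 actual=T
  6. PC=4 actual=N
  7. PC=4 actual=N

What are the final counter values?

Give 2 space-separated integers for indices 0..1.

Answer: 1 2

Derivation:
Ev 1: PC=4 idx=0 pred=T actual=T -> ctr[0]=3
Ev 2: PC=6 idx=0 pred=T actual=T -> ctr[0]=3
Ev 3: PC=6 idx=0 pred=T actual=T -> ctr[0]=3
Ev 4: PC=6 idx=0 pred=T actual=N -> ctr[0]=2
Ev 5: PC=6 idx=0 pred=T actual=T -> ctr[0]=3
Ev 6: PC=4 idx=0 pred=T actual=N -> ctr[0]=2
Ev 7: PC=4 idx=0 pred=T actual=N -> ctr[0]=1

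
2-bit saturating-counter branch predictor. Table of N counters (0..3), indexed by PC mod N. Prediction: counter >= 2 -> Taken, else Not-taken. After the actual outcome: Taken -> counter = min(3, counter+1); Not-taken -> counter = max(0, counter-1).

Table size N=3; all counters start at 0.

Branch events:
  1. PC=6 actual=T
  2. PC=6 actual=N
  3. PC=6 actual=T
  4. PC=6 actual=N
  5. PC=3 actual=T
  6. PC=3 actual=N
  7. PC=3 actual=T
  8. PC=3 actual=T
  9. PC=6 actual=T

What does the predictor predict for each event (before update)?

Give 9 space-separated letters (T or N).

Answer: N N N N N N N N T

Derivation:
Ev 1: PC=6 idx=0 pred=N actual=T -> ctr[0]=1
Ev 2: PC=6 idx=0 pred=N actual=N -> ctr[0]=0
Ev 3: PC=6 idx=0 pred=N actual=T -> ctr[0]=1
Ev 4: PC=6 idx=0 pred=N actual=N -> ctr[0]=0
Ev 5: PC=3 idx=0 pred=N actual=T -> ctr[0]=1
Ev 6: PC=3 idx=0 pred=N actual=N -> ctr[0]=0
Ev 7: PC=3 idx=0 pred=N actual=T -> ctr[0]=1
Ev 8: PC=3 idx=0 pred=N actual=T -> ctr[0]=2
Ev 9: PC=6 idx=0 pred=T actual=T -> ctr[0]=3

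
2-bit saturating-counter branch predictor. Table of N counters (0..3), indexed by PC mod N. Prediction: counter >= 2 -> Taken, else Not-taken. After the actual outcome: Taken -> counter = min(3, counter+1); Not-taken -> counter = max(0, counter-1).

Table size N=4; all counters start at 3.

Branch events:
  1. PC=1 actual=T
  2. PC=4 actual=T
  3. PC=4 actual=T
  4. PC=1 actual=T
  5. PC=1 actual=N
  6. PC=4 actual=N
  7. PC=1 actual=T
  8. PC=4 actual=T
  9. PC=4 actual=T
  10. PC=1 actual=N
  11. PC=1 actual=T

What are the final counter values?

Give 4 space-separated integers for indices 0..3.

Ev 1: PC=1 idx=1 pred=T actual=T -> ctr[1]=3
Ev 2: PC=4 idx=0 pred=T actual=T -> ctr[0]=3
Ev 3: PC=4 idx=0 pred=T actual=T -> ctr[0]=3
Ev 4: PC=1 idx=1 pred=T actual=T -> ctr[1]=3
Ev 5: PC=1 idx=1 pred=T actual=N -> ctr[1]=2
Ev 6: PC=4 idx=0 pred=T actual=N -> ctr[0]=2
Ev 7: PC=1 idx=1 pred=T actual=T -> ctr[1]=3
Ev 8: PC=4 idx=0 pred=T actual=T -> ctr[0]=3
Ev 9: PC=4 idx=0 pred=T actual=T -> ctr[0]=3
Ev 10: PC=1 idx=1 pred=T actual=N -> ctr[1]=2
Ev 11: PC=1 idx=1 pred=T actual=T -> ctr[1]=3

Answer: 3 3 3 3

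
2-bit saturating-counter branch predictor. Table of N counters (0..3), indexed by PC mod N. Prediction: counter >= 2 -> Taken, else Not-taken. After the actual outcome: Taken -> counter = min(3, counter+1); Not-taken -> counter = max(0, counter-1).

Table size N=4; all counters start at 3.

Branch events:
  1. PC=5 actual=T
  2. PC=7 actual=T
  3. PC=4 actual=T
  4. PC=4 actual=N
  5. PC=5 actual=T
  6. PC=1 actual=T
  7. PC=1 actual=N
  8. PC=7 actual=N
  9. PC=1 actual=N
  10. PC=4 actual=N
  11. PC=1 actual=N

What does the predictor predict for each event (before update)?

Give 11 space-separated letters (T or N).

Answer: T T T T T T T T T T N

Derivation:
Ev 1: PC=5 idx=1 pred=T actual=T -> ctr[1]=3
Ev 2: PC=7 idx=3 pred=T actual=T -> ctr[3]=3
Ev 3: PC=4 idx=0 pred=T actual=T -> ctr[0]=3
Ev 4: PC=4 idx=0 pred=T actual=N -> ctr[0]=2
Ev 5: PC=5 idx=1 pred=T actual=T -> ctr[1]=3
Ev 6: PC=1 idx=1 pred=T actual=T -> ctr[1]=3
Ev 7: PC=1 idx=1 pred=T actual=N -> ctr[1]=2
Ev 8: PC=7 idx=3 pred=T actual=N -> ctr[3]=2
Ev 9: PC=1 idx=1 pred=T actual=N -> ctr[1]=1
Ev 10: PC=4 idx=0 pred=T actual=N -> ctr[0]=1
Ev 11: PC=1 idx=1 pred=N actual=N -> ctr[1]=0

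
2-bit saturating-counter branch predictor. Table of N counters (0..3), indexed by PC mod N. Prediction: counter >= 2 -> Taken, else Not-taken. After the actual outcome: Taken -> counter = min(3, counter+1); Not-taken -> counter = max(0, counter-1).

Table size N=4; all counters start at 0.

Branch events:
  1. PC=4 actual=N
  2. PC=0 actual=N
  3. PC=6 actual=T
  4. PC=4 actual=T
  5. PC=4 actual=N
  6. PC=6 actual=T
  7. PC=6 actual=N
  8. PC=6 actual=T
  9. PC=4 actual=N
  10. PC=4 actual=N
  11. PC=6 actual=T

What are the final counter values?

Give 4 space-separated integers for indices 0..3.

Ev 1: PC=4 idx=0 pred=N actual=N -> ctr[0]=0
Ev 2: PC=0 idx=0 pred=N actual=N -> ctr[0]=0
Ev 3: PC=6 idx=2 pred=N actual=T -> ctr[2]=1
Ev 4: PC=4 idx=0 pred=N actual=T -> ctr[0]=1
Ev 5: PC=4 idx=0 pred=N actual=N -> ctr[0]=0
Ev 6: PC=6 idx=2 pred=N actual=T -> ctr[2]=2
Ev 7: PC=6 idx=2 pred=T actual=N -> ctr[2]=1
Ev 8: PC=6 idx=2 pred=N actual=T -> ctr[2]=2
Ev 9: PC=4 idx=0 pred=N actual=N -> ctr[0]=0
Ev 10: PC=4 idx=0 pred=N actual=N -> ctr[0]=0
Ev 11: PC=6 idx=2 pred=T actual=T -> ctr[2]=3

Answer: 0 0 3 0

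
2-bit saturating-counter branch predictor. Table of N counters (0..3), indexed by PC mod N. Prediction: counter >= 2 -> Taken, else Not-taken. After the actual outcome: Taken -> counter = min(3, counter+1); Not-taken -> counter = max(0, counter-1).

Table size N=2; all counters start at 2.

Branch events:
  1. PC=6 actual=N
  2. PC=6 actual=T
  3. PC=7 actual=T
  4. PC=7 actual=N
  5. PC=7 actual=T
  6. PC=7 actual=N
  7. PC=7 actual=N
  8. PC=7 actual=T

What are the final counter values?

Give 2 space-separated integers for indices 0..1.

Answer: 2 2

Derivation:
Ev 1: PC=6 idx=0 pred=T actual=N -> ctr[0]=1
Ev 2: PC=6 idx=0 pred=N actual=T -> ctr[0]=2
Ev 3: PC=7 idx=1 pred=T actual=T -> ctr[1]=3
Ev 4: PC=7 idx=1 pred=T actual=N -> ctr[1]=2
Ev 5: PC=7 idx=1 pred=T actual=T -> ctr[1]=3
Ev 6: PC=7 idx=1 pred=T actual=N -> ctr[1]=2
Ev 7: PC=7 idx=1 pred=T actual=N -> ctr[1]=1
Ev 8: PC=7 idx=1 pred=N actual=T -> ctr[1]=2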